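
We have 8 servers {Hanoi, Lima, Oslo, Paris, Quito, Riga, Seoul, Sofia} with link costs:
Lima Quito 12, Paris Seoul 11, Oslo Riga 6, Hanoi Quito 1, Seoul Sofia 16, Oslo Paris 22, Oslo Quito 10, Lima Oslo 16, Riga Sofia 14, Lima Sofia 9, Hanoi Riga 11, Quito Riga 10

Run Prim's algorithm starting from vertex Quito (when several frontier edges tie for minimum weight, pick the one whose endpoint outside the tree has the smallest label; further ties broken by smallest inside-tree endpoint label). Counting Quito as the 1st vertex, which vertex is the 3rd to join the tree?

Oslo

Grow the tree from Quito using Prim:
Step 1: frontier [Hanoi Quito 1, Oslo Quito 10, Quito Riga 10, Lima Quito 12] → take Hanoi Quito (1); add Hanoi.
Step 2: frontier [Hanoi Riga 11, Oslo Quito 10, Quito Riga 10, Lima Quito 12] → take Oslo Quito (10); add Oslo.
Step 3: frontier [Hanoi Riga 11, Oslo Riga 6, Lima Oslo 16, Oslo Paris 22, Quito Riga 10, Lima Quito 12] → take Oslo Riga (6); add Riga.
Step 4: frontier [Lima Oslo 16, Oslo Paris 22, Lima Quito 12, Riga Sofia 14] → take Lima Quito (12); add Lima.
Step 5: frontier [Lima Sofia 9, Oslo Paris 22, Riga Sofia 14] → take Lima Sofia (9); add Sofia.
Step 6: frontier [Oslo Paris 22, Seoul Sofia 16] → take Seoul Sofia (16); add Seoul.
Step 7: frontier [Oslo Paris 22, Paris Seoul 11] → take Paris Seoul (11); add Paris.
Vertex order: Quito, Hanoi, Oslo, Riga, Lima, Sofia, Seoul, Paris. The 3rd vertex is Oslo.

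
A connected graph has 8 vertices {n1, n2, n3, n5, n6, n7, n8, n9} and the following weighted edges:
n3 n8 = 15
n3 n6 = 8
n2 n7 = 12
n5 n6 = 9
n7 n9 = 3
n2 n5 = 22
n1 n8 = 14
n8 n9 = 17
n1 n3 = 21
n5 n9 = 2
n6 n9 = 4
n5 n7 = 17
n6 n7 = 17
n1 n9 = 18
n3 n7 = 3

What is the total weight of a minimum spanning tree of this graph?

Grow the tree from n8 using Prim:
Step 1: cheapest edge leaving the tree is n1 n8 (14); add n1.
Step 2: cheapest edge leaving the tree is n3 n8 (15); add n3.
Step 3: cheapest edge leaving the tree is n3 n7 (3); add n7.
Step 4: cheapest edge leaving the tree is n7 n9 (3); add n9.
Step 5: cheapest edge leaving the tree is n5 n9 (2); add n5.
Step 6: cheapest edge leaving the tree is n6 n9 (4); add n6.
Step 7: cheapest edge leaving the tree is n2 n7 (12); add n2.
MST edges: n1 n8, n3 n8, n3 n7, n7 n9, n5 n9, n6 n9, n2 n7; total weight 14+15+3+3+2+4+12 = 53.

53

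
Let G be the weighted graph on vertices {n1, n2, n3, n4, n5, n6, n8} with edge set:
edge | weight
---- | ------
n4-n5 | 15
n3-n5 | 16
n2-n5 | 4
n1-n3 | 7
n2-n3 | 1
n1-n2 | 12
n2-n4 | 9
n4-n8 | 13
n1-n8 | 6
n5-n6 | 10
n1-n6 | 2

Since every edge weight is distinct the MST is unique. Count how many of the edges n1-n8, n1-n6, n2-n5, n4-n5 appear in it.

Sort edges by weight, then run Kruskal:
n2-n3 (1): add. Components now {n1} {n2,n3} {n4} {n6} {n8} {n5}
n1-n6 (2): add. Components now {n1,n6} {n2,n3} {n4} {n8} {n5}
n2-n5 (4): add. Components now {n1,n6} {n2,n3,n5} {n4} {n8}
n1-n8 (6): add. Components now {n1,n6,n8} {n2,n3,n5} {n4}
n1-n3 (7): add. Components now {n1,n2,n3,n5,n6,n8} {n4}
n2-n4 (9): add. Components now {n1,n2,n3,n4,n5,n6,n8}
MST edge set: {n2-n3, n1-n6, n2-n5, n1-n8, n1-n3, n2-n4}.
Of the listed edges, {n1-n8, n1-n6, n2-n5} are in the MST → 3.

3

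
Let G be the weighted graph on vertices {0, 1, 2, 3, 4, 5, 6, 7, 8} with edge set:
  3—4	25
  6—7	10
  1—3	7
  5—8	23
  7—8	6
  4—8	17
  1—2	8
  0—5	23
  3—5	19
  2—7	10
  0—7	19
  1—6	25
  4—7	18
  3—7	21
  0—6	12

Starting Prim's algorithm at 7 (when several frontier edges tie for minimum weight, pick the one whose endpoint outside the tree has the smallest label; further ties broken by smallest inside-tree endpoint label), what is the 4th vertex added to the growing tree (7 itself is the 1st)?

Prim's algorithm from 7:
Step 1: cheapest edge leaving the tree is 7—8 (6); add 8.
Step 2: cheapest edge leaving the tree is 2—7 (10); add 2.
Step 3: cheapest edge leaving the tree is 1—2 (8); add 1.
Step 4: cheapest edge leaving the tree is 1—3 (7); add 3.
Step 5: cheapest edge leaving the tree is 6—7 (10); add 6.
Step 6: cheapest edge leaving the tree is 0—6 (12); add 0.
Step 7: cheapest edge leaving the tree is 4—8 (17); add 4.
Step 8: cheapest edge leaving the tree is 3—5 (19); add 5.
Vertex order: 7, 8, 2, 1, 3, 6, 0, 4, 5. The 4th vertex is 1.

1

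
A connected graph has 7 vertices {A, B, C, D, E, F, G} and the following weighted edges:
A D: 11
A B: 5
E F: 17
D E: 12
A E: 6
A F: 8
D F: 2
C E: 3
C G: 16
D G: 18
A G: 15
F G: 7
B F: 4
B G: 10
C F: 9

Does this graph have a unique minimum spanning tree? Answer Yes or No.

Yes

Sort edges by weight, then run Kruskal:
D F (2): add — endpoints in different components.
C E (3): add — endpoints in different components.
B F (4): add — endpoints in different components.
A B (5): add — endpoints in different components.
A E (6): add — endpoints in different components.
F G (7): add — endpoints in different components.
Every non-tree edge has weight strictly greater than the heaviest edge on the tree path between its endpoints, so the MST is unique.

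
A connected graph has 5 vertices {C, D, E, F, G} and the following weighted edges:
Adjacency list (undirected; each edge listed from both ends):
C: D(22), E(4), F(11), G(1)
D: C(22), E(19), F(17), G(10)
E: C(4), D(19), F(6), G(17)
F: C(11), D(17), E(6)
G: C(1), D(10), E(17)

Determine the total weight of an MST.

21

Kruskal's algorithm — process edges by increasing weight (ties by edge label):
C–G (1): add. Components now {C,G} {D} {E} {F}
C–E (4): add. Components now {C,E,G} {D} {F}
E–F (6): add. Components now {C,E,F,G} {D}
D–G (10): add. Components now {C,D,E,F,G}
MST edges: C–G, C–E, E–F, D–G; total weight 1+4+6+10 = 21.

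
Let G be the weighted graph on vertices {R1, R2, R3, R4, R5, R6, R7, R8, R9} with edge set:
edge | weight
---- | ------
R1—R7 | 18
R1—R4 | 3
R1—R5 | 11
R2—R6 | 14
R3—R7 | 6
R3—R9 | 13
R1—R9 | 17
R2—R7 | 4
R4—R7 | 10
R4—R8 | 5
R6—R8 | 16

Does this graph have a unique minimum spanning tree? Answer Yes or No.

Kruskal's algorithm — process edges by increasing weight (ties by edge label):
R1—R4 (3): add — endpoints in different components.
R2—R7 (4): add — endpoints in different components.
R4—R8 (5): add — endpoints in different components.
R3—R7 (6): add — endpoints in different components.
R4—R7 (10): add — endpoints in different components.
R1—R5 (11): add — endpoints in different components.
R3—R9 (13): add — endpoints in different components.
R2—R6 (14): add — endpoints in different components.
Every non-tree edge has weight strictly greater than the heaviest edge on the tree path between its endpoints, so the MST is unique.

Yes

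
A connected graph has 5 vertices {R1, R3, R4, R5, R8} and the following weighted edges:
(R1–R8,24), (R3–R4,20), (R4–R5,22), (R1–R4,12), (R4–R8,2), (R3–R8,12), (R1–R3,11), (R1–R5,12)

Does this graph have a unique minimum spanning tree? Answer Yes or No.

Sort edges by weight, then run Kruskal:
R4–R8 (2): add. Components now {R1} {R3} {R4,R8} {R5}
R1–R3 (11): add. Components now {R1,R3} {R4,R8} {R5}
R1–R4 (12): add. Components now {R1,R3,R4,R8} {R5}
R1–R5 (12): add. Components now {R1,R3,R4,R5,R8}
Non-tree edge R3–R8 has weight 12, equal to the heaviest edge on its tree cycle — swapping gives another MST of the same weight. Not unique.

No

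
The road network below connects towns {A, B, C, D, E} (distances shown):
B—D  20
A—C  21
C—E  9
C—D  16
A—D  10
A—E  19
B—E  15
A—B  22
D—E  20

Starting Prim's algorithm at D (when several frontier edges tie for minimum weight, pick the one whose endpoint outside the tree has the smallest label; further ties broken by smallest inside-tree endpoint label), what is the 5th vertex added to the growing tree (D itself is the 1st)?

Grow the tree from D using Prim:
Step 1: frontier [A—D 10, C—D 16, B—D 20, D—E 20] → take A—D (10); add A.
Step 2: frontier [A—E 19, A—C 21, A—B 22, C—D 16, B—D 20, D—E 20] → take C—D (16); add C.
Step 3: frontier [A—E 19, A—B 22, C—E 9, B—D 20, D—E 20] → take C—E (9); add E.
Step 4: frontier [A—B 22, B—D 20, B—E 15] → take B—E (15); add B.
Vertex order: D, A, C, E, B. The 5th vertex is B.

B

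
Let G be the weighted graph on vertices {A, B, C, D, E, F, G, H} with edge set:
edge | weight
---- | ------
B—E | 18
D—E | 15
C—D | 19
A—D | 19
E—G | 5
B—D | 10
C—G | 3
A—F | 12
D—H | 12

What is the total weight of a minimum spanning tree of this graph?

76

Grow the tree from C using Prim:
Step 1: frontier [C—G 3, C—D 19] → take C—G (3); add G.
Step 2: frontier [C—D 19, E—G 5] → take E—G (5); add E.
Step 3: frontier [C—D 19, D—E 15, B—E 18] → take D—E (15); add D.
Step 4: frontier [B—D 10, D—H 12, A—D 19, B—E 18] → take B—D (10); add B.
Step 5: frontier [D—H 12, A—D 19] → take D—H (12); add H.
Step 6: frontier [A—D 19] → take A—D (19); add A.
Step 7: frontier [A—F 12] → take A—F (12); add F.
MST edges: C—G, E—G, D—E, B—D, D—H, A—D, A—F; total weight 3+5+15+10+12+19+12 = 76.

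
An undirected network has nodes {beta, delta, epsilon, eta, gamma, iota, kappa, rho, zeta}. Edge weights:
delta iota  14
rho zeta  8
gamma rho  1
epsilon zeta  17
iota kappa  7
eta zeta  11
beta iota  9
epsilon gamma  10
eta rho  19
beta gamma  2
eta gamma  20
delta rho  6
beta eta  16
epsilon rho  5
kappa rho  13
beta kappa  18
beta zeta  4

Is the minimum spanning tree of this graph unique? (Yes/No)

Yes

Kruskal's algorithm — process edges by increasing weight (ties by edge label):
gamma rho (1): add — endpoints in different components.
beta gamma (2): add — endpoints in different components.
beta zeta (4): add — endpoints in different components.
epsilon rho (5): add — endpoints in different components.
delta rho (6): add — endpoints in different components.
iota kappa (7): add — endpoints in different components.
rho zeta (8): skip — zeta and rho already connected.
beta iota (9): add — endpoints in different components.
epsilon gamma (10): skip — gamma and epsilon already connected.
eta zeta (11): add — endpoints in different components.
Every non-tree edge has weight strictly greater than the heaviest edge on the tree path between its endpoints, so the MST is unique.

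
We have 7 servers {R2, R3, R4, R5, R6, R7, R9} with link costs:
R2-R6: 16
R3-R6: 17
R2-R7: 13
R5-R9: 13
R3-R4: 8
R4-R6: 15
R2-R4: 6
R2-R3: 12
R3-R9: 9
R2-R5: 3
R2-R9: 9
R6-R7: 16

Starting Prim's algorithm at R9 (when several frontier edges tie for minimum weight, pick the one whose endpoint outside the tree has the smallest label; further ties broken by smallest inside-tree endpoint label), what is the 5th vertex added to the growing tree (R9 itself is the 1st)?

R3

Prim's algorithm from R9:
Step 1: cheapest edge leaving the tree is R2-R9 (9); add R2.
Step 2: cheapest edge leaving the tree is R2-R5 (3); add R5.
Step 3: cheapest edge leaving the tree is R2-R4 (6); add R4.
Step 4: cheapest edge leaving the tree is R3-R4 (8); add R3.
Step 5: cheapest edge leaving the tree is R2-R7 (13); add R7.
Step 6: cheapest edge leaving the tree is R4-R6 (15); add R6.
Vertex order: R9, R2, R5, R4, R3, R7, R6. The 5th vertex is R3.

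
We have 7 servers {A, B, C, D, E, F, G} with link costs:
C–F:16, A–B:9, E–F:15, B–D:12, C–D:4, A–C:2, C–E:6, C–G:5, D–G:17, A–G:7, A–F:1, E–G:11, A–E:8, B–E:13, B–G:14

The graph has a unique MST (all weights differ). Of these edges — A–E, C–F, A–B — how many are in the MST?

1

Kruskal's algorithm — process edges by increasing weight (ties by edge label):
A–F (1): add — endpoints in different components.
A–C (2): add — endpoints in different components.
C–D (4): add — endpoints in different components.
C–G (5): add — endpoints in different components.
C–E (6): add — endpoints in different components.
A–G (7): skip — A and G already connected.
A–E (8): skip — A and E already connected.
A–B (9): add — endpoints in different components.
MST edge set: {A–F, A–C, C–D, C–G, C–E, A–B}.
Of the listed edges, {A–B} are in the MST → 1.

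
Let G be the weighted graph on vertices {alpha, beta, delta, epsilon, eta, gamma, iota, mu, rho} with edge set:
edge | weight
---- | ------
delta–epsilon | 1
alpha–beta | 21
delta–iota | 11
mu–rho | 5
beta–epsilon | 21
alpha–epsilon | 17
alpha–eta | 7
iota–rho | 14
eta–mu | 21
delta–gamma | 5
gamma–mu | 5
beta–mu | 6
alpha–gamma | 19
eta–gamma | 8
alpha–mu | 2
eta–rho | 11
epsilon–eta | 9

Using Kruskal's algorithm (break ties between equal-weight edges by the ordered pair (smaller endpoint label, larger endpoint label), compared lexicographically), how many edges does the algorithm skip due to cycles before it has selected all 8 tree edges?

2

Kruskal's algorithm — process edges by increasing weight (ties by edge label):
delta–epsilon (1): add — endpoints in different components.
alpha–mu (2): add — endpoints in different components.
delta–gamma (5): add — endpoints in different components.
gamma–mu (5): add — endpoints in different components.
mu–rho (5): add — endpoints in different components.
beta–mu (6): add — endpoints in different components.
alpha–eta (7): add — endpoints in different components.
eta–gamma (8): skip — gamma and eta already connected.
epsilon–eta (9): skip — eta and epsilon already connected.
delta–iota (11): add — endpoints in different components.
Edges rejected before the tree was complete: 2.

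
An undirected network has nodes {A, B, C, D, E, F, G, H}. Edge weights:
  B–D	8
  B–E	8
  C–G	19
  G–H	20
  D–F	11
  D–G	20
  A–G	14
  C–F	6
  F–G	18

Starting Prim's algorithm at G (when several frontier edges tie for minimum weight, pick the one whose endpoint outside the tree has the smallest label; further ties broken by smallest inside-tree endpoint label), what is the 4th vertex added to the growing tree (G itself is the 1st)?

C

Grow the tree from G using Prim:
Step 1: cheapest edge leaving the tree is A–G (14); add A.
Step 2: cheapest edge leaving the tree is F–G (18); add F.
Step 3: cheapest edge leaving the tree is C–F (6); add C.
Step 4: cheapest edge leaving the tree is D–F (11); add D.
Step 5: cheapest edge leaving the tree is B–D (8); add B.
Step 6: cheapest edge leaving the tree is B–E (8); add E.
Step 7: cheapest edge leaving the tree is G–H (20); add H.
Vertex order: G, A, F, C, D, B, E, H. The 4th vertex is C.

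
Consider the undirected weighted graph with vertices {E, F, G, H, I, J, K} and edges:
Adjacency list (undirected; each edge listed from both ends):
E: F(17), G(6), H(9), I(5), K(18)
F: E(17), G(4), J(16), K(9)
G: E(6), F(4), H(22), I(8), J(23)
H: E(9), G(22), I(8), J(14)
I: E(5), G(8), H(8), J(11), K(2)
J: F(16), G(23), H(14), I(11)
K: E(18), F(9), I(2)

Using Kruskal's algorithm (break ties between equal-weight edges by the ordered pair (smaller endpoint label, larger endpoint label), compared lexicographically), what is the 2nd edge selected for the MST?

F-G

Kruskal: consider edges lightest-first.
I—K (2): add — endpoints in different components.
F—G (4): add — endpoints in different components.
E—I (5): add — endpoints in different components.
E—G (6): add — endpoints in different components.
G—I (8): skip — G and I already connected.
H—I (8): add — endpoints in different components.
E—H (9): skip — E and H already connected.
F—K (9): skip — F and K already connected.
I—J (11): add — endpoints in different components.
The 2nd edge added is F—G.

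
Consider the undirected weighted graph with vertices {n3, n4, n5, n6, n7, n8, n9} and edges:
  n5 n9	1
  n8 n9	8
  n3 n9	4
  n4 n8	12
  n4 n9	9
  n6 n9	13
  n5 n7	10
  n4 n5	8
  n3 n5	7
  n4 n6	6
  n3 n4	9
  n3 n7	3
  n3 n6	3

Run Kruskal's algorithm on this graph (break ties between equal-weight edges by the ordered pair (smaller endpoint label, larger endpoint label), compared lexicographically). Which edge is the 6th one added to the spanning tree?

Kruskal: consider edges lightest-first.
n5 n9 (1): add. Components now {n6} {n4} {n3} {n7} {n5,n9} {n8}
n3 n6 (3): add. Components now {n3,n6} {n4} {n7} {n5,n9} {n8}
n3 n7 (3): add. Components now {n3,n6,n7} {n4} {n5,n9} {n8}
n3 n9 (4): add. Components now {n3,n5,n6,n7,n9} {n4} {n8}
n4 n6 (6): add. Components now {n3,n4,n5,n6,n7,n9} {n8}
n3 n5 (7): skip — n3 and n5 already connected.
n4 n5 (8): skip — n4 and n5 already connected.
n8 n9 (8): add. Components now {n3,n4,n5,n6,n7,n8,n9}
The 6th edge added is n8 n9.

n8-n9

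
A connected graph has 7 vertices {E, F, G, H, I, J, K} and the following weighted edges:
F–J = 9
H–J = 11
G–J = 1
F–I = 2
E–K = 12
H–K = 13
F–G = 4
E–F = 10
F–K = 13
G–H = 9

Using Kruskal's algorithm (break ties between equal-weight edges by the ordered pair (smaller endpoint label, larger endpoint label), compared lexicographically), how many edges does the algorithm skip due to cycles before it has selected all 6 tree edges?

2

Sort edges by weight, then run Kruskal:
G–J (1): add — endpoints in different components.
F–I (2): add — endpoints in different components.
F–G (4): add — endpoints in different components.
F–J (9): skip — F and J already connected.
G–H (9): add — endpoints in different components.
E–F (10): add — endpoints in different components.
H–J (11): skip — H and J already connected.
E–K (12): add — endpoints in different components.
Edges rejected before the tree was complete: 2.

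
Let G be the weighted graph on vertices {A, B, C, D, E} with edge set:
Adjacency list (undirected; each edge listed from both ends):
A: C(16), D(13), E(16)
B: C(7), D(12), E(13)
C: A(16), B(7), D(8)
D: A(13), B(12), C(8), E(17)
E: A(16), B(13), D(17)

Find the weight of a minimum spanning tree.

41

Prim's algorithm from C:
Step 1: cheapest edge leaving the tree is B–C (7); add B.
Step 2: cheapest edge leaving the tree is C–D (8); add D.
Step 3: cheapest edge leaving the tree is A–D (13); add A.
Step 4: cheapest edge leaving the tree is B–E (13); add E.
MST edges: B–C, C–D, A–D, B–E; total weight 7+8+13+13 = 41.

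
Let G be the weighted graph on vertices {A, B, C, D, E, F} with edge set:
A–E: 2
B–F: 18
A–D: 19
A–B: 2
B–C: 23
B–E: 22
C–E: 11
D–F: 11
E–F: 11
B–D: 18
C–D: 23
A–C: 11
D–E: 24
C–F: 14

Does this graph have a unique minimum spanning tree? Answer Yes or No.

Kruskal's algorithm — process edges by increasing weight (ties by edge label):
A–B (2): add. Components now {A,B} {C} {D} {E} {F}
A–E (2): add. Components now {A,B,E} {C} {D} {F}
A–C (11): add. Components now {A,B,C,E} {D} {F}
C–E (11): skip — C and E already connected.
D–F (11): add. Components now {A,B,C,E} {D,F}
E–F (11): add. Components now {A,B,C,D,E,F}
Non-tree edge C–E has weight 11, equal to the heaviest edge on its tree cycle — swapping gives another MST of the same weight. Not unique.

No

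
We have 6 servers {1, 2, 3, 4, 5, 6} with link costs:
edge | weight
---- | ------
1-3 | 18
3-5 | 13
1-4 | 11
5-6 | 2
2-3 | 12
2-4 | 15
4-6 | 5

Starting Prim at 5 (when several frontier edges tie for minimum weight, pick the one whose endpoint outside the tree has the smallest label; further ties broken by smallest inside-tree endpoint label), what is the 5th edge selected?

Grow the tree from 5 using Prim:
Step 1: cheapest edge leaving the tree is 5-6 (2); add 6.
Step 2: cheapest edge leaving the tree is 4-6 (5); add 4.
Step 3: cheapest edge leaving the tree is 1-4 (11); add 1.
Step 4: cheapest edge leaving the tree is 3-5 (13); add 3.
Step 5: cheapest edge leaving the tree is 2-3 (12); add 2.
The 5th edge added is 2-3.

2-3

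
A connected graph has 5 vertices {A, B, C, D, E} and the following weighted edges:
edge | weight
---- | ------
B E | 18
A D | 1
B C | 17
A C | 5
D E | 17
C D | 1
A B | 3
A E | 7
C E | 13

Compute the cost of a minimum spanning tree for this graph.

Grow the tree from D using Prim:
Step 1: frontier [A D 1, C D 1, D E 17] → take A D (1); add A.
Step 2: frontier [A B 3, A C 5, A E 7, C D 1, D E 17] → take C D (1); add C.
Step 3: frontier [A B 3, A E 7, C E 13, B C 17, D E 17] → take A B (3); add B.
Step 4: frontier [A E 7, B E 18, C E 13, D E 17] → take A E (7); add E.
MST edges: A D, C D, A B, A E; total weight 1+1+3+7 = 12.

12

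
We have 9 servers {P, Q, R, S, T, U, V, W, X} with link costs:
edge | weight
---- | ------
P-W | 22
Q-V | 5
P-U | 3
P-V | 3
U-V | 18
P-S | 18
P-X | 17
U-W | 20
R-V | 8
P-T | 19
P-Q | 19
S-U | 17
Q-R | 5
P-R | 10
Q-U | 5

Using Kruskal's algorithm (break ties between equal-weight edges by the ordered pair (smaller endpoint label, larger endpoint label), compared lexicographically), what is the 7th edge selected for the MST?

P-T

Sort edges by weight, then run Kruskal:
P-U (3): add — endpoints in different components.
P-V (3): add — endpoints in different components.
Q-R (5): add — endpoints in different components.
Q-U (5): add — endpoints in different components.
Q-V (5): skip — V and Q already connected.
R-V (8): skip — V and R already connected.
P-R (10): skip — R and P already connected.
P-X (17): add — endpoints in different components.
S-U (17): add — endpoints in different components.
P-S (18): skip — S and P already connected.
U-V (18): skip — V and U already connected.
P-Q (19): skip — Q and P already connected.
P-T (19): add — endpoints in different components.
U-W (20): add — endpoints in different components.
The 7th edge added is P-T.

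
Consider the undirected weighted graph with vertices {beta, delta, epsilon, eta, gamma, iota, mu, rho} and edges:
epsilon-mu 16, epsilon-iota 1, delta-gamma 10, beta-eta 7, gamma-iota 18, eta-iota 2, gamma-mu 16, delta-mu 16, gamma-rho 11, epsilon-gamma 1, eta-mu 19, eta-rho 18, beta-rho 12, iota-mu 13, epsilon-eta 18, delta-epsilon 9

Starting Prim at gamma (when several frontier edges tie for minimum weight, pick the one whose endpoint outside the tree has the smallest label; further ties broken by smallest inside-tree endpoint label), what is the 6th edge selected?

Prim's algorithm from gamma:
Step 1: cheapest edge leaving the tree is epsilon-gamma (1); add epsilon.
Step 2: cheapest edge leaving the tree is epsilon-iota (1); add iota.
Step 3: cheapest edge leaving the tree is eta-iota (2); add eta.
Step 4: cheapest edge leaving the tree is beta-eta (7); add beta.
Step 5: cheapest edge leaving the tree is delta-epsilon (9); add delta.
Step 6: cheapest edge leaving the tree is gamma-rho (11); add rho.
Step 7: cheapest edge leaving the tree is iota-mu (13); add mu.
The 6th edge added is gamma-rho.

gamma-rho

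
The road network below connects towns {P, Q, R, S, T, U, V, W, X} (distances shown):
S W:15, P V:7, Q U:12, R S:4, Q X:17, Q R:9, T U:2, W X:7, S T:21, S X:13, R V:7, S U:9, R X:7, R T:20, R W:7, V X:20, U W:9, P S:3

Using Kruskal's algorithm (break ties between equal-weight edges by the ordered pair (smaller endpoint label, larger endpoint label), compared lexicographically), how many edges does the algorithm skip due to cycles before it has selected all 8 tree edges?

Kruskal's algorithm — process edges by increasing weight (ties by edge label):
T U (2): add — endpoints in different components.
P S (3): add — endpoints in different components.
R S (4): add — endpoints in different components.
P V (7): add — endpoints in different components.
R V (7): skip — V and R already connected.
R W (7): add — endpoints in different components.
R X (7): add — endpoints in different components.
W X (7): skip — W and X already connected.
Q R (9): add — endpoints in different components.
S U (9): add — endpoints in different components.
Edges rejected before the tree was complete: 2.

2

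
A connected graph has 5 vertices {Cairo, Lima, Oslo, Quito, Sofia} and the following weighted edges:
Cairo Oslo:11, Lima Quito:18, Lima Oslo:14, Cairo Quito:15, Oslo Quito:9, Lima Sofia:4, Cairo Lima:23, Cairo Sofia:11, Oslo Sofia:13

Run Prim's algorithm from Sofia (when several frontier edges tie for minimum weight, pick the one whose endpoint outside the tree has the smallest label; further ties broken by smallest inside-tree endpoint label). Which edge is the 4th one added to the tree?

Oslo-Quito

Grow the tree from Sofia using Prim:
Step 1: frontier [Lima Sofia 4, Cairo Sofia 11, Oslo Sofia 13] → take Lima Sofia (4); add Lima.
Step 2: frontier [Lima Oslo 14, Lima Quito 18, Cairo Lima 23, Cairo Sofia 11, Oslo Sofia 13] → take Cairo Sofia (11); add Cairo.
Step 3: frontier [Cairo Oslo 11, Cairo Quito 15, Lima Oslo 14, Lima Quito 18, Oslo Sofia 13] → take Cairo Oslo (11); add Oslo.
Step 4: frontier [Cairo Quito 15, Lima Quito 18, Oslo Quito 9] → take Oslo Quito (9); add Quito.
The 4th edge added is Oslo Quito.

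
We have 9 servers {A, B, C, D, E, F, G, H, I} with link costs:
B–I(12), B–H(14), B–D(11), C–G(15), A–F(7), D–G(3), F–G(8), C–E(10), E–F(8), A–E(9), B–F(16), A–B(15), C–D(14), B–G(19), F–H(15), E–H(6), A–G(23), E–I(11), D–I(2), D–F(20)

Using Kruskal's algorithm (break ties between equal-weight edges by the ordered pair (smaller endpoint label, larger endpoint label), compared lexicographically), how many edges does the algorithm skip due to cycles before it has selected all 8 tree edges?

1

Kruskal: consider edges lightest-first.
D–I (2): add — endpoints in different components.
D–G (3): add — endpoints in different components.
E–H (6): add — endpoints in different components.
A–F (7): add — endpoints in different components.
E–F (8): add — endpoints in different components.
F–G (8): add — endpoints in different components.
A–E (9): skip — A and E already connected.
C–E (10): add — endpoints in different components.
B–D (11): add — endpoints in different components.
Edges rejected before the tree was complete: 1.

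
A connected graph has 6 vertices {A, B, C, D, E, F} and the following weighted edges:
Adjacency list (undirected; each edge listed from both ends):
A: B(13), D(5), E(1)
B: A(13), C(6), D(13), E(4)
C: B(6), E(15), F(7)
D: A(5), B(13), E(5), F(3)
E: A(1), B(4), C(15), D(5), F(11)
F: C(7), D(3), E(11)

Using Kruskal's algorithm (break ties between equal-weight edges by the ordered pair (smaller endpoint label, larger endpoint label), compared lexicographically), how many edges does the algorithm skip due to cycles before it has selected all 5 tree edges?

Sort edges by weight, then run Kruskal:
A–E (1): add — endpoints in different components.
D–F (3): add — endpoints in different components.
B–E (4): add — endpoints in different components.
A–D (5): add — endpoints in different components.
D–E (5): skip — D and E already connected.
B–C (6): add — endpoints in different components.
Edges rejected before the tree was complete: 1.

1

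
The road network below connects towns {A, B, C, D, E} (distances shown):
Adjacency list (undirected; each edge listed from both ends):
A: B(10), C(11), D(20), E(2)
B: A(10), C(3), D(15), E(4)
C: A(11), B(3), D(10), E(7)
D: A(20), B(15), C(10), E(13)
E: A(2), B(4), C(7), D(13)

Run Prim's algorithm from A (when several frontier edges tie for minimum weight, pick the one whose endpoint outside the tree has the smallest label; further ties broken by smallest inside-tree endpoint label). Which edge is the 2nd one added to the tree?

Prim, starting at A.
Step 1: cheapest edge leaving the tree is A-E (2); add E.
Step 2: cheapest edge leaving the tree is B-E (4); add B.
Step 3: cheapest edge leaving the tree is B-C (3); add C.
Step 4: cheapest edge leaving the tree is C-D (10); add D.
The 2nd edge added is B-E.

B-E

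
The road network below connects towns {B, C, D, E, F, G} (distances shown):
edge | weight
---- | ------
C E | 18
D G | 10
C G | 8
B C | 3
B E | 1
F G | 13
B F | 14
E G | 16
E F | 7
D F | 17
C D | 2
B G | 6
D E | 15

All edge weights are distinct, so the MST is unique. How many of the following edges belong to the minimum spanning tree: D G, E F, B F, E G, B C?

2

Kruskal's algorithm — process edges by increasing weight (ties by edge label):
B E (1): add. Components now {B,E} {C} {D} {F} {G}
C D (2): add. Components now {B,E} {C,D} {F} {G}
B C (3): add. Components now {B,C,D,E} {F} {G}
B G (6): add. Components now {B,C,D,E,G} {F}
E F (7): add. Components now {B,C,D,E,F,G}
MST edge set: {B E, C D, B C, B G, E F}.
Of the listed edges, {E F, B C} are in the MST → 2.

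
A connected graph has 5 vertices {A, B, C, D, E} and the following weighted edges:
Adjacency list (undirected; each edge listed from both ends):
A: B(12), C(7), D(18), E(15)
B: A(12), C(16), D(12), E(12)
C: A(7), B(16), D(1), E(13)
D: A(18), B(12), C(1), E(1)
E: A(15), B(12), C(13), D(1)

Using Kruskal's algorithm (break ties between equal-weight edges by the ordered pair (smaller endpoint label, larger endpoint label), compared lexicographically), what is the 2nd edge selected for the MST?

Kruskal: consider edges lightest-first.
C–D (1): add — endpoints in different components.
D–E (1): add — endpoints in different components.
A–C (7): add — endpoints in different components.
A–B (12): add — endpoints in different components.
The 2nd edge added is D–E.

D-E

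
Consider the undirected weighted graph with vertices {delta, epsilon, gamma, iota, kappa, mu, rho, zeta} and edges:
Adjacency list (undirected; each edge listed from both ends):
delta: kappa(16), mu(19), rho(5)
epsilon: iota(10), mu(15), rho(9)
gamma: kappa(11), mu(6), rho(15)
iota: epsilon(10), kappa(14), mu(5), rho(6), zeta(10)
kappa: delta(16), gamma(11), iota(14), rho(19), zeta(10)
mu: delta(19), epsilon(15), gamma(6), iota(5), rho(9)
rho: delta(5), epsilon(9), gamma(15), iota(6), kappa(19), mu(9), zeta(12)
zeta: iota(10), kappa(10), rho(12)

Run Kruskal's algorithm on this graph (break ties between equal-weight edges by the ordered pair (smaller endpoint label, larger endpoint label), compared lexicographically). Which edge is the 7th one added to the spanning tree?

Kruskal: consider edges lightest-first.
delta–rho (5): add — endpoints in different components.
iota–mu (5): add — endpoints in different components.
gamma–mu (6): add — endpoints in different components.
iota–rho (6): add — endpoints in different components.
epsilon–rho (9): add — endpoints in different components.
mu–rho (9): skip — rho and mu already connected.
epsilon–iota (10): skip — epsilon and iota already connected.
iota–zeta (10): add — endpoints in different components.
kappa–zeta (10): add — endpoints in different components.
The 7th edge added is kappa–zeta.

kappa-zeta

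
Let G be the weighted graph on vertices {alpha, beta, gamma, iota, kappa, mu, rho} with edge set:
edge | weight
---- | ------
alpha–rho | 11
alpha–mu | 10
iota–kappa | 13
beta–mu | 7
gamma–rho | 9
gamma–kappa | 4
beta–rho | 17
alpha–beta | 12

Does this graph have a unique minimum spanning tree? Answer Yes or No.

Sort edges by weight, then run Kruskal:
gamma–kappa (4): add — endpoints in different components.
beta–mu (7): add — endpoints in different components.
gamma–rho (9): add — endpoints in different components.
alpha–mu (10): add — endpoints in different components.
alpha–rho (11): add — endpoints in different components.
alpha–beta (12): skip — beta and alpha already connected.
iota–kappa (13): add — endpoints in different components.
Every non-tree edge has weight strictly greater than the heaviest edge on the tree path between its endpoints, so the MST is unique.

Yes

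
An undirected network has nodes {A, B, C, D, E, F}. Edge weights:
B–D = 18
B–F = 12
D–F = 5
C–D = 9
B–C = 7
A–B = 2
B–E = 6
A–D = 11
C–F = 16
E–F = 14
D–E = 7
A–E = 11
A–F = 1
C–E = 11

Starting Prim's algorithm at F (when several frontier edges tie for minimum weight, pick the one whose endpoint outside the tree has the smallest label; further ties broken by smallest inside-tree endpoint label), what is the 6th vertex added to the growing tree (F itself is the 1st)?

C

Prim's algorithm from F:
Step 1: cheapest edge leaving the tree is A–F (1); add A.
Step 2: cheapest edge leaving the tree is A–B (2); add B.
Step 3: cheapest edge leaving the tree is D–F (5); add D.
Step 4: cheapest edge leaving the tree is B–E (6); add E.
Step 5: cheapest edge leaving the tree is B–C (7); add C.
Vertex order: F, A, B, D, E, C. The 6th vertex is C.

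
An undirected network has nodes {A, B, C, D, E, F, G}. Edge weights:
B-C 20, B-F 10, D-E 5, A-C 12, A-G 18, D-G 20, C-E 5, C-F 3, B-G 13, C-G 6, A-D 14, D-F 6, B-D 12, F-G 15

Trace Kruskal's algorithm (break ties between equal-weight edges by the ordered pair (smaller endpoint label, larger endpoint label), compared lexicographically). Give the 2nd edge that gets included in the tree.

Kruskal: consider edges lightest-first.
C-F (3): add. Components now {A} {B} {C,F} {D} {E} {G}
C-E (5): add. Components now {A} {B} {C,E,F} {D} {G}
D-E (5): add. Components now {A} {B} {C,D,E,F} {G}
C-G (6): add. Components now {A} {B} {C,D,E,F,G}
D-F (6): skip — D and F already connected.
B-F (10): add. Components now {A} {B,C,D,E,F,G}
A-C (12): add. Components now {A,B,C,D,E,F,G}
The 2nd edge added is C-E.

C-E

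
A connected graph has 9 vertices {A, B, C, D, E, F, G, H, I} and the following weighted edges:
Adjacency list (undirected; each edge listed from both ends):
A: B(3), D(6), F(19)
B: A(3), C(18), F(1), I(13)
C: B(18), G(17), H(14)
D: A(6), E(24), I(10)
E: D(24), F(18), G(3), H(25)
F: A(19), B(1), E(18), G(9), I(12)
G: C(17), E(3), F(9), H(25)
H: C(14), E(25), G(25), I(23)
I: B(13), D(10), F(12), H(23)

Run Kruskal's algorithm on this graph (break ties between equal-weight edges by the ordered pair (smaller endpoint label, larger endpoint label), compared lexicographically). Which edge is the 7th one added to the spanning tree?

Kruskal: consider edges lightest-first.
B–F (1): add — endpoints in different components.
A–B (3): add — endpoints in different components.
E–G (3): add — endpoints in different components.
A–D (6): add — endpoints in different components.
F–G (9): add — endpoints in different components.
D–I (10): add — endpoints in different components.
F–I (12): skip — F and I already connected.
B–I (13): skip — B and I already connected.
C–H (14): add — endpoints in different components.
C–G (17): add — endpoints in different components.
The 7th edge added is C–H.

C-H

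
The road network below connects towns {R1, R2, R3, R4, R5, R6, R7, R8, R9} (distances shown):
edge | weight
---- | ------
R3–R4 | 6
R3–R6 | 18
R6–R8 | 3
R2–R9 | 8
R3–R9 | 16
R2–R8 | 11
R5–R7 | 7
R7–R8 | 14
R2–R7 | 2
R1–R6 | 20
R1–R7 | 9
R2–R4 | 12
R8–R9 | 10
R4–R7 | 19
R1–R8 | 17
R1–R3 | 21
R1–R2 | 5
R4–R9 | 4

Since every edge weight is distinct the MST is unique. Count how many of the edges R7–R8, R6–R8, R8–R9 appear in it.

2

Kruskal's algorithm — process edges by increasing weight (ties by edge label):
R2–R7 (2): add — endpoints in different components.
R6–R8 (3): add — endpoints in different components.
R4–R9 (4): add — endpoints in different components.
R1–R2 (5): add — endpoints in different components.
R3–R4 (6): add — endpoints in different components.
R5–R7 (7): add — endpoints in different components.
R2–R9 (8): add — endpoints in different components.
R1–R7 (9): skip — R7 and R1 already connected.
R8–R9 (10): add — endpoints in different components.
MST edge set: {R2–R7, R6–R8, R4–R9, R1–R2, R3–R4, R5–R7, R2–R9, R8–R9}.
Of the listed edges, {R6–R8, R8–R9} are in the MST → 2.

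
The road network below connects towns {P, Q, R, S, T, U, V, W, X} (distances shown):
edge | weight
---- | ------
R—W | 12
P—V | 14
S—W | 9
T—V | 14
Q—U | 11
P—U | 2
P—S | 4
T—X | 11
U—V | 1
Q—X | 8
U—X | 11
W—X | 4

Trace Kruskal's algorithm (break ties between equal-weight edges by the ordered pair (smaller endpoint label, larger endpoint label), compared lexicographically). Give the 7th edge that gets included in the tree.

Kruskal's algorithm — process edges by increasing weight (ties by edge label):
U—V (1): add — endpoints in different components.
P—U (2): add — endpoints in different components.
P—S (4): add — endpoints in different components.
W—X (4): add — endpoints in different components.
Q—X (8): add — endpoints in different components.
S—W (9): add — endpoints in different components.
Q—U (11): skip — Q and U already connected.
T—X (11): add — endpoints in different components.
U—X (11): skip — X and U already connected.
R—W (12): add — endpoints in different components.
The 7th edge added is T—X.

T-X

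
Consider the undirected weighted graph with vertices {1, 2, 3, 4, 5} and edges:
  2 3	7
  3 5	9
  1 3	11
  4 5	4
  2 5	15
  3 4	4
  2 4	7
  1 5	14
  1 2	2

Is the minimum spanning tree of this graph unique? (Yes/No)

No

Kruskal's algorithm — process edges by increasing weight (ties by edge label):
1 2 (2): add. Components now {1,2} {3} {4} {5}
3 4 (4): add. Components now {1,2} {3,4} {5}
4 5 (4): add. Components now {1,2} {3,4,5}
2 3 (7): add. Components now {1,2,3,4,5}
Non-tree edge 2 4 has weight 7, equal to the heaviest edge on its tree cycle — swapping gives another MST of the same weight. Not unique.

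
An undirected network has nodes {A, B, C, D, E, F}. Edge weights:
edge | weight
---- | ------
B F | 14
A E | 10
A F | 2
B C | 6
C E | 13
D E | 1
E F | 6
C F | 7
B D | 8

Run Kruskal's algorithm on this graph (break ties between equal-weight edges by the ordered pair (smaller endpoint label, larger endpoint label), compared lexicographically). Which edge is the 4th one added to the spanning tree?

E-F

Kruskal's algorithm — process edges by increasing weight (ties by edge label):
D E (1): add — endpoints in different components.
A F (2): add — endpoints in different components.
B C (6): add — endpoints in different components.
E F (6): add — endpoints in different components.
C F (7): add — endpoints in different components.
The 4th edge added is E F.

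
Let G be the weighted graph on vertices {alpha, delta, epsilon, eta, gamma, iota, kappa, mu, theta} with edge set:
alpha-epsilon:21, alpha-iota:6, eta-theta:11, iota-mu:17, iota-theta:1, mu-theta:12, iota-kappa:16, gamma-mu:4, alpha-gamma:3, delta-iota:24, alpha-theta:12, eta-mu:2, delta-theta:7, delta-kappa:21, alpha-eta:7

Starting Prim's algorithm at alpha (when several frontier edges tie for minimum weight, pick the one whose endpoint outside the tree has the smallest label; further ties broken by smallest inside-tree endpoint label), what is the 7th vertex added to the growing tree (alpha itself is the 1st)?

Prim, starting at alpha.
Step 1: cheapest edge leaving the tree is alpha-gamma (3); add gamma.
Step 2: cheapest edge leaving the tree is gamma-mu (4); add mu.
Step 3: cheapest edge leaving the tree is eta-mu (2); add eta.
Step 4: cheapest edge leaving the tree is alpha-iota (6); add iota.
Step 5: cheapest edge leaving the tree is iota-theta (1); add theta.
Step 6: cheapest edge leaving the tree is delta-theta (7); add delta.
Step 7: cheapest edge leaving the tree is iota-kappa (16); add kappa.
Step 8: cheapest edge leaving the tree is alpha-epsilon (21); add epsilon.
Vertex order: alpha, gamma, mu, eta, iota, theta, delta, kappa, epsilon. The 7th vertex is delta.

delta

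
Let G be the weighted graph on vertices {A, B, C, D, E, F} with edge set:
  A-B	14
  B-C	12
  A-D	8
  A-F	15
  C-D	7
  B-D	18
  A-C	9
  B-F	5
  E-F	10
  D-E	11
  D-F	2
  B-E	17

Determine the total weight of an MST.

32

Prim, starting at C.
Step 1: frontier [C-D 7, A-C 9, B-C 12] → take C-D (7); add D.
Step 2: frontier [A-C 9, B-C 12, D-F 2, A-D 8, D-E 11, B-D 18] → take D-F (2); add F.
Step 3: frontier [A-C 9, B-C 12, A-D 8, D-E 11, B-D 18, B-F 5, E-F 10, A-F 15] → take B-F (5); add B.
Step 4: frontier [A-B 14, B-E 17, A-C 9, A-D 8, D-E 11, E-F 10, A-F 15] → take A-D (8); add A.
Step 5: frontier [B-E 17, D-E 11, E-F 10] → take E-F (10); add E.
MST edges: C-D, D-F, B-F, A-D, E-F; total weight 7+2+5+8+10 = 32.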